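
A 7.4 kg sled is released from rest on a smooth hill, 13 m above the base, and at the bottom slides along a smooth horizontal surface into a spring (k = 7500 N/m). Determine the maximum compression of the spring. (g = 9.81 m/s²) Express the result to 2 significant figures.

x = 0.50 m

Gravitational PE at the top equals spring PE at max compression: mgh = ½kx²
x = √(2mgh/k) = √(2 × 7.4 × 9.81 × 13 / 7500) = 0.5017 m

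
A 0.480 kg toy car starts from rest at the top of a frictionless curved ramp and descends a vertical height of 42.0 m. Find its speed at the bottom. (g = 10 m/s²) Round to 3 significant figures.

Energy conservation between the two points: mgh = ½mv²
v = √(2gh) = √(2 × 10 × 42.0) = √840.00 = 28.98 m/s

v = 29.0 m/s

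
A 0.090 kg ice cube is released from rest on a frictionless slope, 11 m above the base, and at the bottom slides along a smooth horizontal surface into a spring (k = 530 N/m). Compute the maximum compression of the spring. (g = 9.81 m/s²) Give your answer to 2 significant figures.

Energy conservation (no friction) from release to max compression: mgh = ½kx²
x = √(2mgh/k) = √(2 × 0.090 × 9.81 × 11 / 530) = 0.1914 m

x = 0.19 m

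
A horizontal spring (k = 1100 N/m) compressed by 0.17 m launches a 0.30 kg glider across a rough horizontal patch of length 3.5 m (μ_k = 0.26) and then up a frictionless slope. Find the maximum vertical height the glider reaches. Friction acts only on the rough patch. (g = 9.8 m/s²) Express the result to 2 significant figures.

Spring energy: E₀ = ½kx² = ½(1100)(0.17)² = 15.895 J
Friction: W_f = μ_k mg d = (0.26)(0.30)(9.8)(3.5) = 2.675 J
Energy at base of ramp: E = 15.895 − 2.675 = 13.220 J
At max height all remaining energy is PE: mgh = E ⇒ h = E/(mg) = 13.220/(0.30 × 9.8) = 4.496 m

h = 4.5 m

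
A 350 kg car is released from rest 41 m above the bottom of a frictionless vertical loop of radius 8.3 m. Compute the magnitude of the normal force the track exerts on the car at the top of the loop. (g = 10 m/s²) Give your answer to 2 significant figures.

N = 17000 N

Energy from release to top (height 2r): mgh = ½mv_top² + mg(2r)
v_top² = 2g(h − 2r) = 2(10)(41 − 16.60) = 488.00 m²/s²
At the top, both N and weight point toward the centre: N + mg = mv_top²/r
N = m(v_top²/r − g) = 350(488.00/8.3 − 10) = 17078 N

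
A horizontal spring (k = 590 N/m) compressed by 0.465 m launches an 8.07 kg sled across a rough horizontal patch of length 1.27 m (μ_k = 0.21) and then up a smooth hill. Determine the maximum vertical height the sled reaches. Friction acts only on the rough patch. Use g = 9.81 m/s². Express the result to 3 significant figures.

h = 0.539 m

Spring energy: E₀ = ½kx² = ½(590)(0.465)² = 63.786 J
Friction: W_f = μ_k mg d = (0.21)(8.07)(9.81)(1.27) = 21.11 J
Energy at base of ramp: E = 63.786 − 21.11 = 42.673 J
At max height all remaining energy is PE: mgh = E ⇒ h = E/(mg) = 42.673/(8.07 × 9.81) = 0.5390 m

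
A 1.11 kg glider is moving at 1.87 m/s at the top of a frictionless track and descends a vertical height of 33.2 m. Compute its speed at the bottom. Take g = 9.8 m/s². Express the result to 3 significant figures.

Equating total energy at the two states: ½mv₀² + mgh = ½mv²
The mass cancels from both sides.
v² = v₀² + 2gh = (1.87)² + 2(9.8)(33.2) = 654.22
v = √654.22 = 25.58 m/s

v = 25.6 m/s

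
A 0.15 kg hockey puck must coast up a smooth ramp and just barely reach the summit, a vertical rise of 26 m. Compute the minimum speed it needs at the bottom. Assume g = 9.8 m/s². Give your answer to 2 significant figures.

At the top it is momentarily at rest, so all KE converts to PE: ½mv² = mgh
v = √(2gh) = √(2 × 9.8 × 26) = 22.57 m/s

v = 23 m/s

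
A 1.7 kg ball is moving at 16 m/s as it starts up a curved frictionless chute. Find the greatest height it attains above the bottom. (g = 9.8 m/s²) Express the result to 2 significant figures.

By energy conservation, ½mv² = mgh
h = v²/(2g) = 16²/(2 × 9.8) = 13.06 m

h = 13 m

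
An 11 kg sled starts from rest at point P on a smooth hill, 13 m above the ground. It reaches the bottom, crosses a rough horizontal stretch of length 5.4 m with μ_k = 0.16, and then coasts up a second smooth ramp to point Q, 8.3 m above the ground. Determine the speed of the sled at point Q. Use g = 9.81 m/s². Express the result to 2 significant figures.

v = 8.7 m/s

Energy at P: mgh₁ = (11)(9.81)(13) = 1402.8 J
Friction loss: W_f = μ_k mg d = 93.23 J
At Q: ½mv² + mgh₂ = mgh₁ − W_f
½mv² = 1402.8 − 93.23 − 895.65 = 413.94 J
v = √(2 × 413.94/11) = 8.675 m/s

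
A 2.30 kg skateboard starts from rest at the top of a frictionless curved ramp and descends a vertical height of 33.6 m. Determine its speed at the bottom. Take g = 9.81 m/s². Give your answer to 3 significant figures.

Mechanical energy is conserved (no friction): mgh = ½mv²
v = √(2gh) = √(2 × 9.81 × 33.6) = √659.23 = 25.68 m/s

v = 25.7 m/s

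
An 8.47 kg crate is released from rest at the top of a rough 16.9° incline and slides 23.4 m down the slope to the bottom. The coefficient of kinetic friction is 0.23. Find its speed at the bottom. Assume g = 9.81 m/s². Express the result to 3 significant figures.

v = 5.69 m/s

Work–energy: mg(L sinθ) − μ_k(mg cosθ)L = ½mv²
mgh = mgL sinθ = (8.47)(9.81)(23.4)sin16.9° = 565.22 J
W_f = μ_k mg cosθ · L = (0.23)(8.47)(9.81)cos16.9°·23.4 = 427.9 J
½mv² = 565.22 − 427.9 = 137.34 J
v = √(2 × 137.34/8.47) = 5.695 m/s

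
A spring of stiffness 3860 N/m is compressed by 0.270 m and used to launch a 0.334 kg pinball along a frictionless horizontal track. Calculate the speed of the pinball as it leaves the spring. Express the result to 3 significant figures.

The pinball leaves the spring when the spring is at natural length, so ½kx² = ½mv²
v = x√(k/m) = 0.270 × √(3860/0.334) = 29.03 m/s

v = 29.0 m/s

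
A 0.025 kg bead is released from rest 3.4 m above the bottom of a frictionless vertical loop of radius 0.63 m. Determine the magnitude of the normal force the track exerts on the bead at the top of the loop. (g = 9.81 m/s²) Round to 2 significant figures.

Energy from release to top (height 2r): mgh = ½mv_top² + mg(2r)
v_top² = 2g(h − 2r) = 2(9.81)(3.4 − 1.260) = 41.987 m²/s²
At the top, both N and weight point toward the centre: N + mg = mv_top²/r
N = m(v_top²/r − g) = 0.025(41.987/0.63 − 9.81) = 1.421 N

N = 1.4 N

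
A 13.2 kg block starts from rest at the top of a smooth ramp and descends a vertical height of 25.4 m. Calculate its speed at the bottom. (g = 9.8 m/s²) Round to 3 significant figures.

v = 22.3 m/s

Equating total energy at the two states: mgh = ½mv²
The mass cancels from both sides.
v = √(2gh) = √(2 × 9.8 × 25.4) = √497.84 = 22.31 m/s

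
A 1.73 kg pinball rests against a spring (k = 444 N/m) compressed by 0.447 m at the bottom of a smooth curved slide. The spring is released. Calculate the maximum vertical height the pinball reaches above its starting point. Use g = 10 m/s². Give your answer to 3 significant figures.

At maximum height the pinball is at rest, so ½kx² = mgh
h = kx²/(2mg) = (444)(0.447)²/(2 × 1.73 × 10) = 2.564 m

h = 2.56 m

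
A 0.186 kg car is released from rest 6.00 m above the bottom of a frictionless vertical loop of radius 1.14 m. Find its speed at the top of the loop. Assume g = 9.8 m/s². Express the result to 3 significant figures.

v = 8.54 m/s

Energy conservation: mgh = ½mv_top² + mg(2r)
v_top² = 2g(h − 2r) = 2(9.8)(6.00 − 2.280) = 72.91
v_top = 8.539 m/s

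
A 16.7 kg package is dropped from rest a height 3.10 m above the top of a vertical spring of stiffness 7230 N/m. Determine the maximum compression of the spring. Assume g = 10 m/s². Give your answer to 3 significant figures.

x = 0.402 m

Measuring PE from the top of the relaxed spring, at max compression the package has dropped H + x with zero KE, so:
mg(H + x) = ½kx²
½(7230)x² − (16.7)(10)x − (16.7)(10)(3.10) = 0
3615x² − 167.0x − 517.7 = 0
x = [167.0 + √(27889 + 7.4859e+06)]/(2 × 3615) = 0.4022 m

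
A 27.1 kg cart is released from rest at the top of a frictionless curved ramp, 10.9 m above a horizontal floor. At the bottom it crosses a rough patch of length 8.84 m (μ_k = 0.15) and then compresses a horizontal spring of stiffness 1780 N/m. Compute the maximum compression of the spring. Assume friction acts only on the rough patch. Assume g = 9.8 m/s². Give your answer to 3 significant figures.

x = 1.69 m

Initial energy: E₁ = mgh = (27.1)(9.8)(10.9) = 2894.8 J
Friction removes W_f = μ_k mg d = (0.15)(27.1)(9.8)(8.84) = 352.2 J
Energy reaching the spring: E = 2894.8 − 352.2 = 2542.7 J
At max compression ½kx² = E ⇒ x = √(2E/k) = √(2 × 2542.7/1780) = 1.690 m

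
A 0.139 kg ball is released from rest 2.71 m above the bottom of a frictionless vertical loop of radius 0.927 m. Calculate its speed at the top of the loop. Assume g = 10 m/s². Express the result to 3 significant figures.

Energy conservation: mgh = ½mv_top² + mg(2r)
v_top² = 2g(h − 2r) = 2(10)(2.71 − 1.854) = 17.12
v_top = 4.138 m/s

v = 4.14 m/s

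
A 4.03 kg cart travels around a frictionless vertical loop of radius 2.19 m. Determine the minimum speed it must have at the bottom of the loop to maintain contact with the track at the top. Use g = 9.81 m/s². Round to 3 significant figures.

v = 10.4 m/s

At the top: mg = mv_top²/r ⇒ v_top² = gr = 21.48 m²/s²
Energy from bottom to top (height 2r): ½mv_bot² = ½mv_top² + mg(2r)
v_bot² = gr + 4gr = 5gr = 107.4
v_bot = √(5gr) = 10.36 m/s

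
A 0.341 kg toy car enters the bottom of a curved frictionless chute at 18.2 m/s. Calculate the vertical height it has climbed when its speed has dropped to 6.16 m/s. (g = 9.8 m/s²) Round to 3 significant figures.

Conservation of energy: ½mv₁² = ½mv₂² + mgh
h = (v₁² − v₂²)/(2g) = (18.2² − 6.16²)/(2 × 9.8) = 14.96 m

h = 15.0 m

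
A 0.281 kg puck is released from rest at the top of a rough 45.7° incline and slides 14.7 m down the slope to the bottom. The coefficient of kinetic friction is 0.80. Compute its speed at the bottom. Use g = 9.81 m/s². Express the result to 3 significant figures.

Energy: mgh = ½mv² + W_f, with h = L sinθ and W_f = μ_k (mg cosθ) L
mgh = mgL sinθ = (0.281)(9.81)(14.7)sin45.7° = 29.001 J
W_f = μ_k mg cosθ · L = (0.80)(0.281)(9.81)cos45.7°·14.7 = 22.64 J
½mv² = 29.001 − 22.64 = 6.3604 J
v = √(2 × 6.3604/0.281) = 6.728 m/s

v = 6.73 m/s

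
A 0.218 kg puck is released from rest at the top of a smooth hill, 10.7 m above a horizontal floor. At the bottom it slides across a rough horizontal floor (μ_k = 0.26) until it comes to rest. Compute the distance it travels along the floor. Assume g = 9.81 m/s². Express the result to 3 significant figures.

Applying the work–energy principle:
At rest all PE has been dissipated by friction: mgh = μ_k m g d
d = h/μ_k = 10.7/0.26 = 41.15 m

d = 41.2 m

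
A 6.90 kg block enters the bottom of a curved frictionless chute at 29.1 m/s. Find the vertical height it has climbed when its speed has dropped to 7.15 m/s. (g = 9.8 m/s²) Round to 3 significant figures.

Energy balance between the two points: ½mv₁² = ½mv₂² + mgh
h = (v₁² − v₂²)/(2g) = (29.1² − 7.15²)/(2 × 9.8) = 40.60 m

h = 40.6 m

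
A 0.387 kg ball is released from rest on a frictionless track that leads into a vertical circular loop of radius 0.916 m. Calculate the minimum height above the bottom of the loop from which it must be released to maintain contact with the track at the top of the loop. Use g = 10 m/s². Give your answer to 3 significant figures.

h = 2.29 m

At the top, for minimum speed gravity alone supplies the centripetal force: mg = mv_top²/r ⇒ v_top² = gr = 9.160 m²/s²
Energy conservation from release height h to the top (height 2r): mgh = ½mv_top² + mg(2r)
h = v_top²/(2g) + 2r = r/2 + 2r = 5r/2 = 2.290 m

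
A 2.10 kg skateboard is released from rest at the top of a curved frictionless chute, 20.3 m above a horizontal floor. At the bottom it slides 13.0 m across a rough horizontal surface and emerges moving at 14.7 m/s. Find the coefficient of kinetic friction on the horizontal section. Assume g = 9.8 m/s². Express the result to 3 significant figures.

μ_k = 0.713

Applying the work–energy principle:
mgh = ½mv² + μ_k m g d
mgh = 417.77 J; ½mv² = 226.89 J
W_f = 417.77 − 226.89 = 190.9 J
μ_k = W_f/(mg·d) = 190.9/(20.58 × 13.0) = 0.7135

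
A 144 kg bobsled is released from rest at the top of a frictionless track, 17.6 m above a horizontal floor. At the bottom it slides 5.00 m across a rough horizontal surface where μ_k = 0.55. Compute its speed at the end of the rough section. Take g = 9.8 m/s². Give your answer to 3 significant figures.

v = 17.1 m/s

Applying the work–energy principle:
mgh = ½mv² + μ_k m g d
W_f = μ_k mg d = (0.55)(144)(9.8)(5.00) = 3881 J
½mv² = mgh − W_f = 24837 − 3881 = 20956 J
v = √(2 × 20956/144) = 17.06 m/s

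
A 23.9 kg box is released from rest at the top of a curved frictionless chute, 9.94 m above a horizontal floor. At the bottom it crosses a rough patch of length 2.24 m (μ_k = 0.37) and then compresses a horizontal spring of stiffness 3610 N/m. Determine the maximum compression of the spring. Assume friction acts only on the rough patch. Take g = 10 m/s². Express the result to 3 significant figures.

x = 1.10 m

Initial energy: E₁ = mgh = (23.9)(10)(9.94) = 2375.7 J
Friction removes W_f = μ_k mg d = (0.37)(23.9)(10)(2.24) = 198.1 J
Energy reaching the spring: E = 2375.7 − 198.1 = 2177.6 J
At max compression ½kx² = E ⇒ x = √(2E/k) = √(2 × 2177.6/3610) = 1.098 m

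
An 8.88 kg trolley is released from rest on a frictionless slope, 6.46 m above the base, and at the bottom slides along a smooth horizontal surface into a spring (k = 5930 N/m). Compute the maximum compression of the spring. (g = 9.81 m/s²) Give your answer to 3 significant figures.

x = 0.436 m

Gravitational PE at the top equals spring PE at max compression: mgh = ½kx²
x = √(2mgh/k) = √(2 × 8.88 × 9.81 × 6.46 / 5930) = 0.4357 m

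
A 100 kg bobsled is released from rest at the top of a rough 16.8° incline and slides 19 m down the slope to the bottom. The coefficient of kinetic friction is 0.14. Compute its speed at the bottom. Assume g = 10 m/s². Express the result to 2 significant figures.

Work–energy: mg(L sinθ) − μ_k(mg cosθ)L = ½mv²
mgh = mgL sinθ = (100)(10)(19)sin16.8° = 5491.6 J
W_f = μ_k mg cosθ · L = (0.14)(100)(10)cos16.8°·19 = 2546 J
½mv² = 5491.6 − 2546 = 2945.1 J
v = √(2 × 2945.1/100) = 7.675 m/s

v = 7.7 m/s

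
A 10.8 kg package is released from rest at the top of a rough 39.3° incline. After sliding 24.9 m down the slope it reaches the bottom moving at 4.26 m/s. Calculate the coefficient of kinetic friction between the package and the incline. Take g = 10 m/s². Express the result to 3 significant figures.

μ_k = 0.771

Energy balance down the incline: mg L sinθ − ½mv² = μ_k (mg cosθ) L
mgL sinθ = 1703.3 J; ½mv² = 97.997 J
W_f = 1703.3 − 97.997 = 1605 J
μ_k = W_f/(mg cosθ · L) = 1605/(83.57 × 24.9) = 0.7714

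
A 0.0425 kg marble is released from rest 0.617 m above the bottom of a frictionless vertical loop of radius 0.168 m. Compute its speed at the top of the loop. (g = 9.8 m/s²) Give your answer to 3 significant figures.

Energy conservation: mgh = ½mv_top² + mg(2r)
v_top² = 2g(h − 2r) = 2(9.8)(0.617 − 0.3360) = 5.508
v_top = 2.347 m/s

v = 2.35 m/s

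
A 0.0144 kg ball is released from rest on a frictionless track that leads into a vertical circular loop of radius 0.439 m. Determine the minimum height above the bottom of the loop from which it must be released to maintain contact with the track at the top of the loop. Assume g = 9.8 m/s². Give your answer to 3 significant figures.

h = 1.10 m

At the top, for minimum speed gravity alone supplies the centripetal force: mg = mv_top²/r ⇒ v_top² = gr = 4.302 m²/s²
Energy conservation from release height h to the top (height 2r): mgh = ½mv_top² + mg(2r)
h = v_top²/(2g) + 2r = r/2 + 2r = 5r/2 = 1.097 m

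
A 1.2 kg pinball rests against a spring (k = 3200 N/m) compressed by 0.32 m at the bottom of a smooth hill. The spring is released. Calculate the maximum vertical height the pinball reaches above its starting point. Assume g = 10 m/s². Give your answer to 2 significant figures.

h = 14 m

At maximum height the pinball is at rest, so ½kx² = mgh
h = kx²/(2mg) = (3200)(0.32)²/(2 × 1.2 × 10) = 13.65 m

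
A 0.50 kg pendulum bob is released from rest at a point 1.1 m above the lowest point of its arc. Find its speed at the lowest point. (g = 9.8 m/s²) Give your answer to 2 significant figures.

v = 4.6 m/s

Energy conservation between the two points: mgh = ½mv²
The mass cancels from both sides.
v = √(2gh) = √(2 × 9.8 × 1.1) = √21.560 = 4.643 m/s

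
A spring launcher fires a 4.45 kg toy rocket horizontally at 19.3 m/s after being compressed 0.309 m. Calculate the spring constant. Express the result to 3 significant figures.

k = 17400 N/m

Energy stored in the spring equals the launch KE: ½kx² = ½mv²
k = mv²/x² = (4.45)(19.3)²/(0.309)² = 17360 N/m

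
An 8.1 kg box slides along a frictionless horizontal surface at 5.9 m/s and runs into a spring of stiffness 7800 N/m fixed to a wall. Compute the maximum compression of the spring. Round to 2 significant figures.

Conservation of energy between contact and max compression: ½mv² = ½kx²
x = v√(m/k) = 5.9 × √(8.1/7800) = 0.1901 m

x = 0.19 m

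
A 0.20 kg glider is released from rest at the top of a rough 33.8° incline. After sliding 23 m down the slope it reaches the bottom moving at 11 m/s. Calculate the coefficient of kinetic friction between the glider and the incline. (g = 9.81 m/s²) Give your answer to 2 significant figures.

μ_k = 0.35

The energy dissipated by friction is the PE lost minus the KE gained:
mgL sinθ = 25.103 J; ½mv² = 12.100 J
W_f = 25.103 − 12.100 = 13.00 J
μ_k = W_f/(mg cosθ · L) = 13.00/(1.630 × 23) = 0.3468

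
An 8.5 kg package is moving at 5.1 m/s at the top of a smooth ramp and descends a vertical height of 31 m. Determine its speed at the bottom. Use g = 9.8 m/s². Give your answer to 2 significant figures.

v = 25 m/s

Energy conservation between the two points: ½mv₀² + mgh = ½mv²
v² = v₀² + 2gh = (5.1)² + 2(9.8)(31) = 633.61
v = √633.61 = 25.17 m/s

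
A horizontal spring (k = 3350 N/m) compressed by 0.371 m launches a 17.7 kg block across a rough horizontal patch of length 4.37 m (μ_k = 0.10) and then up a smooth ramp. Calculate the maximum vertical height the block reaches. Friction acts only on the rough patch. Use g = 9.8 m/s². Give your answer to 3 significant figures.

Spring energy: E₀ = ½kx² = ½(3350)(0.371)² = 230.55 J
Friction: W_f = μ_k mg d = (0.10)(17.7)(9.8)(4.37) = 75.80 J
Energy at base of ramp: E = 230.55 − 75.80 = 154.75 J
At max height all remaining energy is PE: mgh = E ⇒ h = E/(mg) = 154.75/(17.7 × 9.8) = 0.8921 m

h = 0.892 m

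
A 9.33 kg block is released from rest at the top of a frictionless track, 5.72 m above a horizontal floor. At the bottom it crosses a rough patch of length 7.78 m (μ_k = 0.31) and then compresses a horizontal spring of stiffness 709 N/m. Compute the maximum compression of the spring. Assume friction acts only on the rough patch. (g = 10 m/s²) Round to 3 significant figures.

Initial energy: E₁ = mgh = (9.33)(10)(5.72) = 533.68 J
Friction removes W_f = μ_k mg d = (0.31)(9.33)(10)(7.78) = 225.0 J
Energy reaching the spring: E = 533.68 − 225.0 = 308.66 J
At max compression ½kx² = E ⇒ x = √(2E/k) = √(2 × 308.66/709) = 0.9331 m

x = 0.933 m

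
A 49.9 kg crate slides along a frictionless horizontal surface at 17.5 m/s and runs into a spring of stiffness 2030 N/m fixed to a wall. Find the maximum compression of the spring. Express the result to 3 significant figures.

All KE is stored as spring PE at maximum compression: ½mv² = ½kx²
x = v√(m/k) = 17.5 × √(49.9/2030) = 2.744 m

x = 2.74 m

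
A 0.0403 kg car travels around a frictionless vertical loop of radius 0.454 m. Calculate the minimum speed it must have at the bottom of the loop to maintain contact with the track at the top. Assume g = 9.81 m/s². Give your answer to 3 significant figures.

At the top: mg = mv_top²/r ⇒ v_top² = gr = 4.454 m²/s²
Energy from bottom to top (height 2r): ½mv_bot² = ½mv_top² + mg(2r)
v_bot² = gr + 4gr = 5gr = 22.27
v_bot = √(5gr) = 4.719 m/s

v = 4.72 m/s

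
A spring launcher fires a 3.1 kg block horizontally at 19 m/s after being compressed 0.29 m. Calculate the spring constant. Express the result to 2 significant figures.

k = 13000 N/m

Energy stored in the spring equals the launch KE: ½kx² = ½mv²
k = mv²/x² = (3.1)(19)²/(0.29)² = 13307 N/m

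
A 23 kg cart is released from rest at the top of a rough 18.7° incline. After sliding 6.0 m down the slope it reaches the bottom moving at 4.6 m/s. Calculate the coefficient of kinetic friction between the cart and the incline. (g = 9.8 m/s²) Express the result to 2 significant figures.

Energy balance down the incline: mg L sinθ − ½mv² = μ_k (mg cosθ) L
mgL sinθ = 433.60 J; ½mv² = 243.34 J
W_f = 433.60 − 243.34 = 190.3 J
μ_k = W_f/(mg cosθ · L) = 190.3/(213.5 × 6.0) = 0.1485

μ_k = 0.15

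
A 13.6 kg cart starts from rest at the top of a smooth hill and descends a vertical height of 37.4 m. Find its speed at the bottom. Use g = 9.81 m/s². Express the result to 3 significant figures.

Equating total energy at the two states: mgh = ½mv²
v = √(2gh) = √(2 × 9.81 × 37.4) = √733.79 = 27.09 m/s

v = 27.1 m/s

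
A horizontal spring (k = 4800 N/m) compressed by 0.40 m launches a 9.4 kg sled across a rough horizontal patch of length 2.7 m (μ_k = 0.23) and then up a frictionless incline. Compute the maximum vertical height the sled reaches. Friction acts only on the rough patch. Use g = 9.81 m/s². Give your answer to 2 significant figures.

Spring energy: E₀ = ½kx² = ½(4800)(0.40)² = 384.00 J
Friction: W_f = μ_k mg d = (0.23)(9.4)(9.81)(2.7) = 57.26 J
Energy at base of ramp: E = 384.00 − 57.26 = 326.74 J
At max height all remaining energy is PE: mgh = E ⇒ h = E/(mg) = 326.74/(9.4 × 9.81) = 3.543 m

h = 3.5 m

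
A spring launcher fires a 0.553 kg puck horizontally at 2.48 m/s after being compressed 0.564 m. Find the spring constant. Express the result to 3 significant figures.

½kx² = ½mv²
k = mv²/x² = (0.553)(2.48)²/(0.564)² = 10.69 N/m

k = 10.7 N/m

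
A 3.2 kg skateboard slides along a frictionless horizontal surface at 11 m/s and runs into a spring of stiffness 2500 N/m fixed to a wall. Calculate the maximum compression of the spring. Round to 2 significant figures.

x = 0.39 m

Conservation of energy between contact and max compression: ½mv² = ½kx²
x = v√(m/k) = 11 × √(3.2/2500) = 0.3935 m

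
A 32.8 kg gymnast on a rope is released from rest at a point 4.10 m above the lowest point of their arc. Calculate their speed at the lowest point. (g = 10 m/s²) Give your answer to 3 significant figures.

Energy conservation between the two points: mgh = ½mv²
v = √(2gh) = √(2 × 10 × 4.10) = √82.000 = 9.055 m/s

v = 9.06 m/s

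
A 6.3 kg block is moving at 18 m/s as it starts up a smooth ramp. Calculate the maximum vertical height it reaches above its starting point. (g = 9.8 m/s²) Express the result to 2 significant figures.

h = 17 m

Setting KE at the bottom equal to PE gained: ½mv² = mgh
h = v²/(2g) = 18²/(2 × 9.8) = 16.53 m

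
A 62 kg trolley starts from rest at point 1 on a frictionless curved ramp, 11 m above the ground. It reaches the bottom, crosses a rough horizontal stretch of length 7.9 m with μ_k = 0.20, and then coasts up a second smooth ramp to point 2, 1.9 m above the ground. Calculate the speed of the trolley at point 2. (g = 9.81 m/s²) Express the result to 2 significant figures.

Energy at 1: mgh₁ = (62)(9.81)(11) = 6690.4 J
Friction loss: W_f = μ_k mg d = 961.0 J
At 2: ½mv² + mgh₂ = mgh₁ − W_f
½mv² = 6690.4 − 961.0 − 1155.6 = 4573.8 J
v = √(2 × 4573.8/62) = 12.15 m/s

v = 12 m/s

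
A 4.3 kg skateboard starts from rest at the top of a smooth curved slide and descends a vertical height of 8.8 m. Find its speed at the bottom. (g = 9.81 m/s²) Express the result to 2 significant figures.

v = 13 m/s

Mechanical energy is conserved (no friction): mgh = ½mv²
v = √(2gh) = √(2 × 9.81 × 8.8) = √172.66 = 13.14 m/s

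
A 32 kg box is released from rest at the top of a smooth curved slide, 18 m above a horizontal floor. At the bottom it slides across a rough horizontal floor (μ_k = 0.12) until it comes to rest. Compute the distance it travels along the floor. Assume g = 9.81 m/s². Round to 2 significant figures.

Energy at the top = energy at the end + work done against friction:
At rest all PE has been dissipated by friction: mgh = μ_k m g d
d = h/μ_k = 18/0.12 = 150.0 m

d = 150 m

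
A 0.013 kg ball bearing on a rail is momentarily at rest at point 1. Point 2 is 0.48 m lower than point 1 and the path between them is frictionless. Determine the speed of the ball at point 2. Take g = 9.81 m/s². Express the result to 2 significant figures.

Equating total energy at the two states: mgh = ½mv²
The mass cancels from both sides.
v = √(2gh) = √(2 × 9.81 × 0.48) = √9.4176 = 3.069 m/s

v = 3.1 m/s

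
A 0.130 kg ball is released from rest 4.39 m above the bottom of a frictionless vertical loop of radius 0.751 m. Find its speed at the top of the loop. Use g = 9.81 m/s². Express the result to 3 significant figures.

Energy conservation: mgh = ½mv_top² + mg(2r)
v_top² = 2g(h − 2r) = 2(9.81)(4.39 − 1.502) = 56.66
v_top = 7.527 m/s

v = 7.53 m/s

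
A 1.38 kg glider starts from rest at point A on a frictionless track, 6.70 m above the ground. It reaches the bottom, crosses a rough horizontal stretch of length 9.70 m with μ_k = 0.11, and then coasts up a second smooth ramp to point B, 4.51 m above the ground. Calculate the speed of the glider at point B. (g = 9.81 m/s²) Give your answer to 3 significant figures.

Energy at A: mgh₁ = (1.38)(9.81)(6.70) = 90.703 J
Friction loss: W_f = μ_k mg d = 14.44 J
At B: ½mv² + mgh₂ = mgh₁ − W_f
½mv² = 90.703 − 14.44 − 61.055 = 15.203 J
v = √(2 × 15.203/1.38) = 4.694 m/s

v = 4.69 m/s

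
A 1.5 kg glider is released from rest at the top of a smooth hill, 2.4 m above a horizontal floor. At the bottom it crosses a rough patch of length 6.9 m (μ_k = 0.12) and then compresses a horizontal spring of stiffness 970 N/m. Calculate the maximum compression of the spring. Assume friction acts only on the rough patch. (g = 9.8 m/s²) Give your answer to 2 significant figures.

Initial energy: E₁ = mgh = (1.5)(9.8)(2.4) = 35.280 J
Friction removes W_f = μ_k mg d = (0.12)(1.5)(9.8)(6.9) = 12.17 J
Energy reaching the spring: E = 35.280 − 12.17 = 23.108 J
At max compression ½kx² = E ⇒ x = √(2E/k) = √(2 × 23.108/970) = 0.2183 m

x = 0.22 m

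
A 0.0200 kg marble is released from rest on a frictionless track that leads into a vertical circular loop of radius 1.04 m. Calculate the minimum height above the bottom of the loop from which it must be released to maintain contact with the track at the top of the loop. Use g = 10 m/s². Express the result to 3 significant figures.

h = 2.60 m

At the top, for minimum speed gravity alone supplies the centripetal force: mg = mv_top²/r ⇒ v_top² = gr = 10.40 m²/s²
Energy conservation from release height h to the top (height 2r): mgh = ½mv_top² + mg(2r)
h = v_top²/(2g) + 2r = r/2 + 2r = 5r/2 = 2.600 m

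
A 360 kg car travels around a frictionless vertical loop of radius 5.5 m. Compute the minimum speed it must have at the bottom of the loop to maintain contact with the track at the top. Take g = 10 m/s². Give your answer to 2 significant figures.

v = 17 m/s

At the top: mg = mv_top²/r ⇒ v_top² = gr = 55.00 m²/s²
Energy from bottom to top (height 2r): ½mv_bot² = ½mv_top² + mg(2r)
v_bot² = gr + 4gr = 5gr = 275.0
v_bot = √(5gr) = 16.58 m/s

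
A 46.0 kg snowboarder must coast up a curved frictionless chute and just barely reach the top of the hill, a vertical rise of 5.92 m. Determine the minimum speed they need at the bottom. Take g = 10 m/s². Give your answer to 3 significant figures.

v = 10.9 m/s

At the top they are momentarily at rest, so all KE converts to PE: ½mv² = mgh
v = √(2gh) = √(2 × 10 × 5.92) = 10.88 m/s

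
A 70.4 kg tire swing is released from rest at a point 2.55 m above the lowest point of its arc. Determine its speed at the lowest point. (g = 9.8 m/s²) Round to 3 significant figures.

v = 7.07 m/s

Equating total energy at the two states: mgh = ½mv²
v = √(2gh) = √(2 × 9.8 × 2.55) = √49.980 = 7.070 m/s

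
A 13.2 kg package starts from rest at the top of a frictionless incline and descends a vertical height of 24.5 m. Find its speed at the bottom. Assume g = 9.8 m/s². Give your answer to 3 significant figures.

v = 21.9 m/s

Mechanical energy is conserved (no friction): mgh = ½mv²
v = √(2gh) = √(2 × 9.8 × 24.5) = √480.20 = 21.91 m/s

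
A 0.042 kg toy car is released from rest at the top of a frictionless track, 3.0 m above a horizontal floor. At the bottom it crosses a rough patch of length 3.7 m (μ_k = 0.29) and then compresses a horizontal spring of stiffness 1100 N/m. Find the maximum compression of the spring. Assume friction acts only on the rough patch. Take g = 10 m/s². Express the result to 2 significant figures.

Initial energy: E₁ = mgh = (0.042)(10)(3.0) = 1.2600 J
Friction removes W_f = μ_k mg d = (0.29)(0.042)(10)(3.7) = 0.4507 J
Energy reaching the spring: E = 1.2600 − 0.4507 = 0.80934 J
At max compression ½kx² = E ⇒ x = √(2E/k) = √(2 × 0.80934/1100) = 0.03836 m

x = 0.038 m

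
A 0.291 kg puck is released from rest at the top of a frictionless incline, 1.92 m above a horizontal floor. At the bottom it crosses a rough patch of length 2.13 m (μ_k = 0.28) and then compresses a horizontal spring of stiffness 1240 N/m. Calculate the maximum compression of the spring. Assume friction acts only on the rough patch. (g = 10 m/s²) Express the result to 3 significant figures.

Initial energy: E₁ = mgh = (0.291)(10)(1.92) = 5.5872 J
Friction removes W_f = μ_k mg d = (0.28)(0.291)(10)(2.13) = 1.736 J
Energy reaching the spring: E = 5.5872 − 1.736 = 3.8517 J
At max compression ½kx² = E ⇒ x = √(2E/k) = √(2 × 3.8517/1240) = 0.07882 m

x = 0.0788 m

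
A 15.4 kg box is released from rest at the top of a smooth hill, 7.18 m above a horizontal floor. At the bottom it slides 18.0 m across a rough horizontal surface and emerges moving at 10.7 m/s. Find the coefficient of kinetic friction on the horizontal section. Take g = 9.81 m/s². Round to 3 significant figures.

μ_k = 0.0747

Energy at the top = energy at the end + work done against friction:
mgh = ½mv² + μ_k m g d
mgh = 1084.7 J; ½mv² = 881.57 J
W_f = 1084.7 − 881.57 = 203.1 J
μ_k = W_f/(mg·d) = 203.1/(151.1 × 18.0) = 0.07470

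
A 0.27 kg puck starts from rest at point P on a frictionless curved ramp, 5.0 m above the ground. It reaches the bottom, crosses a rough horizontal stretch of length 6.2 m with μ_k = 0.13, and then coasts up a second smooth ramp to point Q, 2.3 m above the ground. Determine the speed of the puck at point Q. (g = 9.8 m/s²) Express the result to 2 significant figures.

v = 6.1 m/s

Energy at P: mgh₁ = (0.27)(9.8)(5.0) = 13.230 J
Friction loss: W_f = μ_k mg d = 2.133 J
At Q: ½mv² + mgh₂ = mgh₁ − W_f
½mv² = 13.230 − 2.133 − 6.0858 = 5.0115 J
v = √(2 × 5.0115/0.27) = 6.093 m/s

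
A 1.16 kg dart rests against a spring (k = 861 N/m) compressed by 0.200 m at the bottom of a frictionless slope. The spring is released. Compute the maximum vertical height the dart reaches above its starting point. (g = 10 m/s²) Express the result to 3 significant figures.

h = 1.48 m

All spring PE becomes gravitational PE at the highest point: ½kx² = mgh
h = kx²/(2mg) = (861)(0.200)²/(2 × 1.16 × 10) = 1.484 m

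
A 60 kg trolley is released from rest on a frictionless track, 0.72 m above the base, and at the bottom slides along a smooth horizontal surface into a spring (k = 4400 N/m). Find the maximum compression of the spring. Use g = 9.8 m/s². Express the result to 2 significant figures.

x = 0.44 m

At max compression the trolley is momentarily at rest: mgh = ½kx²
x = √(2mgh/k) = √(2 × 60 × 9.8 × 0.72 / 4400) = 0.4387 m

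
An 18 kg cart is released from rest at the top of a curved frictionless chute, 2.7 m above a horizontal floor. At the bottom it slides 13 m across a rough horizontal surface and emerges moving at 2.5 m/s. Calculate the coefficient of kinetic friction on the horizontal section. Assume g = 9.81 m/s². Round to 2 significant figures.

Energy bookkeeping (friction removes W_f = μ_k N d):
mgh = ½mv² + μ_k m g d
mgh = 476.77 J; ½mv² = 56.250 J
W_f = 476.77 − 56.250 = 420.5 J
μ_k = W_f/(mg·d) = 420.5/(176.6 × 13) = 0.1832

μ_k = 0.18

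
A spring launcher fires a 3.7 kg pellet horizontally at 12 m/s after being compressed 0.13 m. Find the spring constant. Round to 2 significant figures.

Energy stored in the spring equals the launch KE: ½kx² = ½mv²
k = mv²/x² = (3.7)(12)²/(0.13)² = 31527 N/m

k = 32000 N/m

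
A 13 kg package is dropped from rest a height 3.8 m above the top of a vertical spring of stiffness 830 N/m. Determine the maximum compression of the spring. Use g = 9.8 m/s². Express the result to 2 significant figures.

Let x be the compression. The total drop is H + x, and the package is instantaneously at rest at max compression, so energy conservation gives:
mg(H + x) = ½kx²
½(830)x² − (13)(9.8)x − (13)(9.8)(3.8) = 0
415.0x² − 127.4x − 484.1 = 0
x = [127.4 + √(16231 + 803639)]/(2 × 415.0) = 1.244 m

x = 1.2 m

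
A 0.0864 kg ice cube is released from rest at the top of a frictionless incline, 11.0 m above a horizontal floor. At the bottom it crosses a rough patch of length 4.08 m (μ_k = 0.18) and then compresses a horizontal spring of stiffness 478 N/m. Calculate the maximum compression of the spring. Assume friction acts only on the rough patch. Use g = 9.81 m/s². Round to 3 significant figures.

Initial energy: E₁ = mgh = (0.0864)(9.81)(11.0) = 9.3234 J
Friction removes W_f = μ_k mg d = (0.18)(0.0864)(9.81)(4.08) = 0.6225 J
Energy reaching the spring: E = 9.3234 − 0.6225 = 8.7010 J
At max compression ½kx² = E ⇒ x = √(2E/k) = √(2 × 8.7010/478) = 0.1908 m

x = 0.191 m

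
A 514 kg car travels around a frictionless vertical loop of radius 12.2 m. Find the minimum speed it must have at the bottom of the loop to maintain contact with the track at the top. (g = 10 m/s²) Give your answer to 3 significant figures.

v = 24.7 m/s

At the top: mg = mv_top²/r ⇒ v_top² = gr = 122.0 m²/s²
Energy from bottom to top (height 2r): ½mv_bot² = ½mv_top² + mg(2r)
v_bot² = gr + 4gr = 5gr = 610.0
v_bot = √(5gr) = 24.70 m/s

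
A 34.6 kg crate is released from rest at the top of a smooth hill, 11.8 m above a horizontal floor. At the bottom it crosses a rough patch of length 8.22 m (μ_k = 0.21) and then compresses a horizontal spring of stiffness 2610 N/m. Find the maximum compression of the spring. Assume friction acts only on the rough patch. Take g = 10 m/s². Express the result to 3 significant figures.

Initial energy: E₁ = mgh = (34.6)(10)(11.8) = 4082.8 J
Friction removes W_f = μ_k mg d = (0.21)(34.6)(10)(8.22) = 597.3 J
Energy reaching the spring: E = 4082.8 − 597.3 = 3485.5 J
At max compression ½kx² = E ⇒ x = √(2E/k) = √(2 × 3485.5/2610) = 1.634 m

x = 1.63 m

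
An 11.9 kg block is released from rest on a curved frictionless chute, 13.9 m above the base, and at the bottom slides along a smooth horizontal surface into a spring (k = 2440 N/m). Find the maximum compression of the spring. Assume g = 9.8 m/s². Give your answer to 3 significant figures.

At max compression the block is momentarily at rest: mgh = ½kx²
x = √(2mgh/k) = √(2 × 11.9 × 9.8 × 13.9 / 2440) = 1.153 m

x = 1.15 m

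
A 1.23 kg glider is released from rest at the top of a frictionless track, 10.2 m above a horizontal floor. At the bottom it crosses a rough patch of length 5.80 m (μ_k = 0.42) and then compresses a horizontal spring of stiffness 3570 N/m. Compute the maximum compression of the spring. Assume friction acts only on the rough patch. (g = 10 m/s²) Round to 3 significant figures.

x = 0.231 m

Initial energy: E₁ = mgh = (1.23)(10)(10.2) = 125.46 J
Friction removes W_f = μ_k mg d = (0.42)(1.23)(10)(5.80) = 29.96 J
Energy reaching the spring: E = 125.46 − 29.96 = 95.497 J
At max compression ½kx² = E ⇒ x = √(2E/k) = √(2 × 95.497/3570) = 0.2313 m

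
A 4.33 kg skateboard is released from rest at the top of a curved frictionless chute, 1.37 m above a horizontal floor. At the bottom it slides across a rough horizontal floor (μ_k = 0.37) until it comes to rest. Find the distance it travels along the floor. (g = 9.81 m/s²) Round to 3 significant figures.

d = 3.70 m

Applying the work–energy principle:
At rest all PE has been dissipated by friction: mgh = μ_k m g d
d = h/μ_k = 1.37/0.37 = 3.703 m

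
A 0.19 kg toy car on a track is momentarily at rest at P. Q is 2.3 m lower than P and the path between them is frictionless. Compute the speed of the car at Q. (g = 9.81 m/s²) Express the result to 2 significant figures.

By conservation of mechanical energy, mgh = ½mv²
v = √(2gh) = √(2 × 9.81 × 2.3) = √45.126 = 6.718 m/s

v = 6.7 m/s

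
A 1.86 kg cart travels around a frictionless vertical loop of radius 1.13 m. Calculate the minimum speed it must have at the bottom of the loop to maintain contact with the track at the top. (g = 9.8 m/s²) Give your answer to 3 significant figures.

v = 7.44 m/s

At the top: mg = mv_top²/r ⇒ v_top² = gr = 11.07 m²/s²
Energy from bottom to top (height 2r): ½mv_bot² = ½mv_top² + mg(2r)
v_bot² = gr + 4gr = 5gr = 55.37
v_bot = √(5gr) = 7.441 m/s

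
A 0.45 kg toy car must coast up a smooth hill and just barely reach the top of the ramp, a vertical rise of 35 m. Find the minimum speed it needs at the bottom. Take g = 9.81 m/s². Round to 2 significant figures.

At the top it is momentarily at rest, so all KE converts to PE: ½mv² = mgh
v = √(2gh) = √(2 × 9.81 × 35) = 26.20 m/s

v = 26 m/s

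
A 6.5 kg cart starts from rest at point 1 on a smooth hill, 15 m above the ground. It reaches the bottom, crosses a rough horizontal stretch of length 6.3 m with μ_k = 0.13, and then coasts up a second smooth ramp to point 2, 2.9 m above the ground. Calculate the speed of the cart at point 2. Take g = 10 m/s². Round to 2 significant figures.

Energy at 1: mgh₁ = (6.5)(10)(15) = 975.00 J
Friction loss: W_f = μ_k mg d = 53.23 J
At 2: ½mv² + mgh₂ = mgh₁ − W_f
½mv² = 975.00 − 53.23 − 188.50 = 733.26 J
v = √(2 × 733.26/6.5) = 15.02 m/s

v = 15 m/s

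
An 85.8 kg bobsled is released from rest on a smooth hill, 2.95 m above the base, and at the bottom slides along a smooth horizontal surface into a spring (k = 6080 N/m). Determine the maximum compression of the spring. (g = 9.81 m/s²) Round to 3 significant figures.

Gravitational PE at the top equals spring PE at max compression: mgh = ½kx²
x = √(2mgh/k) = √(2 × 85.8 × 9.81 × 2.95 / 6080) = 0.9038 m

x = 0.904 m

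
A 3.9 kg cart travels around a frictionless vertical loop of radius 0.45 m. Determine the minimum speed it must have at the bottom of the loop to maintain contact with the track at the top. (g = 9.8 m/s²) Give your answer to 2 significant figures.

At the top: mg = mv_top²/r ⇒ v_top² = gr = 4.410 m²/s²
Energy from bottom to top (height 2r): ½mv_bot² = ½mv_top² + mg(2r)
v_bot² = gr + 4gr = 5gr = 22.05
v_bot = √(5gr) = 4.696 m/s

v = 4.7 m/s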